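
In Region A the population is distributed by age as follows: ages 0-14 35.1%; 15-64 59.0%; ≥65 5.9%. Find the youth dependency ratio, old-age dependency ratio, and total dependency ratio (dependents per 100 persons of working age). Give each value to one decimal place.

Youth dependency ratio = 35.1 / 59.0 × 100 = 59.5
Old-age dependency ratio = 5.9 / 59.0 × 100 = 10.0
Total dependency ratio = (35.1 + 5.9) / 59.0 × 100 = 41.0 / 59.0 × 100 = 69.5

Youth dependency ratio: 59.5
Old-age dependency ratio: 10.0
Total dependency ratio: 69.5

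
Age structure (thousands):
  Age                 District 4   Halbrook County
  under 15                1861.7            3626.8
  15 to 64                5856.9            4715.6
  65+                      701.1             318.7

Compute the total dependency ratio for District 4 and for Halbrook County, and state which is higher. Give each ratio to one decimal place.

District 4: (1861.7 + 701.1) / 5856.9 × 100 = 2562.8 / 5856.9 × 100 = 43.8
Halbrook County: (3626.8 + 318.7) / 4715.6 × 100 = 3945.5 / 4715.6 × 100 = 83.7

District 4: 43.8
Halbrook County: 83.7
Higher: Halbrook County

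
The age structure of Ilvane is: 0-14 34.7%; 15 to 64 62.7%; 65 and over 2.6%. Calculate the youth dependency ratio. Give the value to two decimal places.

Youth dependency ratio: 55.34

Youth dependency ratio = 34.7 / 62.7 × 100 = 55.34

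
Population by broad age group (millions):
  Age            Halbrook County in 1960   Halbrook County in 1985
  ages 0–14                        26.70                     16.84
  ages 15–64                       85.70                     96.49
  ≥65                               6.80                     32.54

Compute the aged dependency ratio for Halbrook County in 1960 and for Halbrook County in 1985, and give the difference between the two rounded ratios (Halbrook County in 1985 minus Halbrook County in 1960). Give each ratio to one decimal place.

Halbrook County in 1960: 7.9
Halbrook County in 1985: 33.7
Difference: +25.8

Halbrook County in 1960: 6.80 / 85.70 × 100 = 7.9
Halbrook County in 1985: 32.54 / 96.49 × 100 = 33.7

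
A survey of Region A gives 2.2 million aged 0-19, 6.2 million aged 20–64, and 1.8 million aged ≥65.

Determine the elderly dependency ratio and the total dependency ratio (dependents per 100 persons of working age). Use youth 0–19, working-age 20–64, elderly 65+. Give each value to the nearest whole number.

Old-age dependency ratio = 1.8 / 6.2 × 100 = 29
Total dependency ratio = (2.2 + 1.8) / 6.2 × 100 = 4.0 / 6.2 × 100 = 65

Old-age dependency ratio: 29
Total dependency ratio: 65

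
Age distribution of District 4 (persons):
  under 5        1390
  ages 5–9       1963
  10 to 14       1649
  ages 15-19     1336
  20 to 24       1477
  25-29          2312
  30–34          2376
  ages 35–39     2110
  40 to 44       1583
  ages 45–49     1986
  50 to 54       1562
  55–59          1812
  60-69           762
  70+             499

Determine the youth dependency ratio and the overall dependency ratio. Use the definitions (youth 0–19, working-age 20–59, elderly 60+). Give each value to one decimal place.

Youth dependency ratio: 41.6
Total dependency ratio: 49.9

0–19: 1390 + 1963 + 1649 + 1336 = 6338
20–59: 1477 + 2312 + 2376 + 2110 + 1583 + 1986 + 1562 + 1812 = 15218
60+: 762 + 499 = 1261
Youth dependency ratio = 6338 / 15218 × 100 = 41.6
Total dependency ratio = (6338 + 1261) / 15218 × 100 = 7599 / 15218 × 100 = 49.9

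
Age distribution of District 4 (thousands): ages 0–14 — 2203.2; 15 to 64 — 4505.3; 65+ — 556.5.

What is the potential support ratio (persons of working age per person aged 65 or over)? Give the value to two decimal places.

Potential support ratio: 8.10

Potential support ratio = 4505.3 / 556.5 = 8.10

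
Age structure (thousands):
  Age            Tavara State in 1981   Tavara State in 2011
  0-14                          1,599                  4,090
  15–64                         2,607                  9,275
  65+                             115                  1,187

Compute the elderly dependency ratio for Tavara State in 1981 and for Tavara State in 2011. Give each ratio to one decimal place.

Tavara State in 1981: 115 / 2,607 × 100 = 4.4
Tavara State in 2011: 1,187 / 9,275 × 100 = 12.8

Tavara State in 1981: 4.4
Tavara State in 2011: 12.8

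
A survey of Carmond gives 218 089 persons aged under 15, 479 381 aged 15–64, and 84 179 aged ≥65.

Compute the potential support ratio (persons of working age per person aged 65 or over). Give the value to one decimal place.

Potential support ratio: 5.7

Potential support ratio = 479 381 / 84 179 = 5.7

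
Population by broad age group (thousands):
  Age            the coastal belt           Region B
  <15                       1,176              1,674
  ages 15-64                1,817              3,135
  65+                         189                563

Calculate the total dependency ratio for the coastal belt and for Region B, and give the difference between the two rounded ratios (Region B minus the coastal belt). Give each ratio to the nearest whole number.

the coastal belt: (1,176 + 189) / 1,817 × 100 = 1,365 / 1,817 × 100 = 75
Region B: (1,674 + 563) / 3,135 × 100 = 2,237 / 3,135 × 100 = 71

the coastal belt: 75
Region B: 71
Difference: -4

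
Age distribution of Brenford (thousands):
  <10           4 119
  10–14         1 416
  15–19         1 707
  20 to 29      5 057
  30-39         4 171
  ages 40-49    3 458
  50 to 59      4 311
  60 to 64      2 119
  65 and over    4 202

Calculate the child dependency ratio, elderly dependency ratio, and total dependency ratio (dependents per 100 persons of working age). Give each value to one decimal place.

Youth dependency ratio: 26.6
Old-age dependency ratio: 20.2
Total dependency ratio: 46.8

0–14: 4 119 + 1 416 = 5 535
15–64: 1 707 + 5 057 + 4 171 + 3 458 + 4 311 + 2 119 = 20 823
65+: 4 202
Youth dependency ratio = 5 535 / 20 823 × 100 = 26.6
Old-age dependency ratio = 4 202 / 20 823 × 100 = 20.2
Total dependency ratio = (5 535 + 4 202) / 20 823 × 100 = 9 737 / 20 823 × 100 = 46.8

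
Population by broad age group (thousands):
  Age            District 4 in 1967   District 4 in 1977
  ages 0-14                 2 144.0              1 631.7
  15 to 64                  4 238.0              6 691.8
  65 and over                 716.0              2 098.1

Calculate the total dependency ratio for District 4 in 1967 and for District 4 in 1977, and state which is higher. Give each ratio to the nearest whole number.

District 4 in 1967: 67
District 4 in 1977: 56
Higher: District 4 in 1967

District 4 in 1967: (2 144.0 + 716.0) / 4 238.0 × 100 = 2 860.0 / 4 238.0 × 100 = 67
District 4 in 1977: (1 631.7 + 2 098.1) / 6 691.8 × 100 = 3 729.8 / 6 691.8 × 100 = 56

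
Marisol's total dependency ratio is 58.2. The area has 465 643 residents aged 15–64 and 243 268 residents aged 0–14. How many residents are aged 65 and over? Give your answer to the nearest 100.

Aged 65 and over: 27 700

Total dependency ratio = (youth + elderly) / working-age × 100
58.2 = (243 268 + E) / 465 643 × 100
⇒ 27 700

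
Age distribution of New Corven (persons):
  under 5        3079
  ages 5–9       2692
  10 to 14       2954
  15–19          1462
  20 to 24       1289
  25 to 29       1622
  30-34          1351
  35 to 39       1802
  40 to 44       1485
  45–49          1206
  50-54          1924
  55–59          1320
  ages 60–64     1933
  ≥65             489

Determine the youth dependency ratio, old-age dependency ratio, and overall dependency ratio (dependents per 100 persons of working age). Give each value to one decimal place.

0–14: 3079 + 2692 + 2954 = 8725
15–64: 1462 + 1289 + 1622 + 1351 + 1802 + 1485 + 1206 + 1924 + 1320 + 1933 = 15394
65+: 489
Youth dependency ratio = 8725 / 15394 × 100 = 56.7
Old-age dependency ratio = 489 / 15394 × 100 = 3.2
Total dependency ratio = (8725 + 489) / 15394 × 100 = 9214 / 15394 × 100 = 59.9

Youth dependency ratio: 56.7
Old-age dependency ratio: 3.2
Total dependency ratio: 59.9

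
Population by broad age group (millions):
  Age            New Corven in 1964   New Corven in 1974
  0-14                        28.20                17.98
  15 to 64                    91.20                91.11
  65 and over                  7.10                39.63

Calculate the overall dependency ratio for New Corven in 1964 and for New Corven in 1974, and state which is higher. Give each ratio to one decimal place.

New Corven in 1964: (28.20 + 7.10) / 91.20 × 100 = 35.30 / 91.20 × 100 = 38.7
New Corven in 1974: (17.98 + 39.63) / 91.11 × 100 = 57.61 / 91.11 × 100 = 63.2

New Corven in 1964: 38.7
New Corven in 1974: 63.2
Higher: New Corven in 1974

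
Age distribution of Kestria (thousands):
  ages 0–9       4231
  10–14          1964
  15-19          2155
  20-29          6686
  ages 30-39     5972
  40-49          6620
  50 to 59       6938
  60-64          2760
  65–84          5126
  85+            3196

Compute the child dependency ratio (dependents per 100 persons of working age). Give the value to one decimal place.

Youth dependency ratio: 19.9

0–14: 4231 + 1964 = 6195
15–64: 2155 + 6686 + 5972 + 6620 + 6938 + 2760 = 31131
65+: 5126 + 3196 = 8322
Youth dependency ratio = 6195 / 31131 × 100 = 19.9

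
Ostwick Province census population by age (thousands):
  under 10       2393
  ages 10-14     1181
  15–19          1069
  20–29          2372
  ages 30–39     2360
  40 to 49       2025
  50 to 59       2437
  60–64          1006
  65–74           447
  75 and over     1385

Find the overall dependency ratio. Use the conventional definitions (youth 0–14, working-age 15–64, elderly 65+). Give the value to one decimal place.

Total dependency ratio: 48.0

0–14: 2393 + 1181 = 3574
15–64: 1069 + 2372 + 2360 + 2025 + 2437 + 1006 = 11269
65+: 447 + 1385 = 1832
Total dependency ratio = (3574 + 1832) / 11269 × 100 = 5406 / 11269 × 100 = 48.0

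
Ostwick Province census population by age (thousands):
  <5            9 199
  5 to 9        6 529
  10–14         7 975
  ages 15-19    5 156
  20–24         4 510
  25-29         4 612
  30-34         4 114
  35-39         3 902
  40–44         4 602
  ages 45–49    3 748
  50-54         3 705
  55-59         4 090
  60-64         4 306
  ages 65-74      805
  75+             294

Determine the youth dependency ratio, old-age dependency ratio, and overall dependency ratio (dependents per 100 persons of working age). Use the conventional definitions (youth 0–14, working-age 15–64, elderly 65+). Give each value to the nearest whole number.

Youth dependency ratio: 55
Old-age dependency ratio: 3
Total dependency ratio: 58

0–14: 9 199 + 6 529 + 7 975 = 23 703
15–64: 5 156 + 4 510 + 4 612 + 4 114 + 3 902 + 4 602 + 3 748 + 3 705 + 4 090 + 4 306 = 42 745
65+: 805 + 294 = 1 099
Youth dependency ratio = 23 703 / 42 745 × 100 = 55
Old-age dependency ratio = 1 099 / 42 745 × 100 = 3
Total dependency ratio = (23 703 + 1 099) / 42 745 × 100 = 24 802 / 42 745 × 100 = 58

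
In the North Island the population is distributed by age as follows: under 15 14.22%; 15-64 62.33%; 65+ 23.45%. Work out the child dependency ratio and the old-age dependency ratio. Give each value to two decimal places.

Youth dependency ratio = 14.22 / 62.33 × 100 = 22.81
Old-age dependency ratio = 23.45 / 62.33 × 100 = 37.62

Youth dependency ratio: 22.81
Old-age dependency ratio: 37.62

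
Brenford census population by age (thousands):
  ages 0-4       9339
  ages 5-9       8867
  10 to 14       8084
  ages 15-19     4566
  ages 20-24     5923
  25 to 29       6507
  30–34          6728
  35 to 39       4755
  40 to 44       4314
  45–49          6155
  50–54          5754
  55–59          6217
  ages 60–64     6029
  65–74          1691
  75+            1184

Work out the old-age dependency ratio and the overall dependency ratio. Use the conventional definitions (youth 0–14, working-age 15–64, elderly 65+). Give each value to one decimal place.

0–14: 9339 + 8867 + 8084 = 26290
15–64: 4566 + 5923 + 6507 + 6728 + 4755 + 4314 + 6155 + 5754 + 6217 + 6029 = 56948
65+: 1691 + 1184 = 2875
Old-age dependency ratio = 2875 / 56948 × 100 = 5.0
Total dependency ratio = (26290 + 2875) / 56948 × 100 = 29165 / 56948 × 100 = 51.2

Old-age dependency ratio: 5.0
Total dependency ratio: 51.2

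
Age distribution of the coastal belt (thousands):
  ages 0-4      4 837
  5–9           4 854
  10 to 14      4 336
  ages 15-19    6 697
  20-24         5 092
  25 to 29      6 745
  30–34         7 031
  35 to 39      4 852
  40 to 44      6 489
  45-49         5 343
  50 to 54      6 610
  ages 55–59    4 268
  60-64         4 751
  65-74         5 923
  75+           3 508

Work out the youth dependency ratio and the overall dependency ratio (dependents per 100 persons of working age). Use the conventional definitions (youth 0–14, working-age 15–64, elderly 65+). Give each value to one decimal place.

0–14: 4 837 + 4 854 + 4 336 = 14 027
15–64: 6 697 + 5 092 + 6 745 + 7 031 + 4 852 + 6 489 + 5 343 + 6 610 + 4 268 + 4 751 = 57 878
65+: 5 923 + 3 508 = 9 431
Youth dependency ratio = 14 027 / 57 878 × 100 = 24.2
Total dependency ratio = (14 027 + 9 431) / 57 878 × 100 = 23 458 / 57 878 × 100 = 40.5

Youth dependency ratio: 24.2
Total dependency ratio: 40.5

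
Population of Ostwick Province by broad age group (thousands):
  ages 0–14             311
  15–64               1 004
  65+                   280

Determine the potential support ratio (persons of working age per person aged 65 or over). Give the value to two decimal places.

Potential support ratio: 3.59

Potential support ratio = 1 004 / 280 = 3.59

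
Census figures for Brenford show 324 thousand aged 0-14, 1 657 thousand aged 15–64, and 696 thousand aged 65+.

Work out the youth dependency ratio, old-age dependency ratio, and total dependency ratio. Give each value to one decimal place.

Youth dependency ratio = 324 / 1 657 × 100 = 19.6
Old-age dependency ratio = 696 / 1 657 × 100 = 42.0
Total dependency ratio = (324 + 696) / 1 657 × 100 = 1 020 / 1 657 × 100 = 61.6

Youth dependency ratio: 19.6
Old-age dependency ratio: 42.0
Total dependency ratio: 61.6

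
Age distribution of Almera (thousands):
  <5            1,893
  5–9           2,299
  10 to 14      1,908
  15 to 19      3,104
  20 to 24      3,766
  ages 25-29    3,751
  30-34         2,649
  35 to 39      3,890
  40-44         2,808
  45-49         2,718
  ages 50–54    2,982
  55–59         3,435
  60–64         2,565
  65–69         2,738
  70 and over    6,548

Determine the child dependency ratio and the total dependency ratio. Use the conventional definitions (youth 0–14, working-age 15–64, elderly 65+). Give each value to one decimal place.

0–14: 1,893 + 2,299 + 1,908 = 6,100
15–64: 3,104 + 3,766 + 3,751 + 2,649 + 3,890 + 2,808 + 2,718 + 2,982 + 3,435 + 2,565 = 31,668
65+: 2,738 + 6,548 = 9,286
Youth dependency ratio = 6,100 / 31,668 × 100 = 19.3
Total dependency ratio = (6,100 + 9,286) / 31,668 × 100 = 15,386 / 31,668 × 100 = 48.6

Youth dependency ratio: 19.3
Total dependency ratio: 48.6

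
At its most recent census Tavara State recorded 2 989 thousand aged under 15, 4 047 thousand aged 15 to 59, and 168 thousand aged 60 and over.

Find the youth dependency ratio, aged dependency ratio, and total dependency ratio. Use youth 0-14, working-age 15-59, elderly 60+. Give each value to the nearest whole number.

Youth dependency ratio: 74
Old-age dependency ratio: 4
Total dependency ratio: 78

Youth dependency ratio = 2 989 / 4 047 × 100 = 74
Old-age dependency ratio = 168 / 4 047 × 100 = 4
Total dependency ratio = (2 989 + 168) / 4 047 × 100 = 3 157 / 4 047 × 100 = 78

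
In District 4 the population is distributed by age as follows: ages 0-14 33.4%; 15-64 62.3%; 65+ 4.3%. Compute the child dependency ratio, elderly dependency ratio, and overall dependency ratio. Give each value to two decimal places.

Youth dependency ratio = 33.4 / 62.3 × 100 = 53.61
Old-age dependency ratio = 4.3 / 62.3 × 100 = 6.90
Total dependency ratio = (33.4 + 4.3) / 62.3 × 100 = 37.7 / 62.3 × 100 = 60.51

Youth dependency ratio: 53.61
Old-age dependency ratio: 6.90
Total dependency ratio: 60.51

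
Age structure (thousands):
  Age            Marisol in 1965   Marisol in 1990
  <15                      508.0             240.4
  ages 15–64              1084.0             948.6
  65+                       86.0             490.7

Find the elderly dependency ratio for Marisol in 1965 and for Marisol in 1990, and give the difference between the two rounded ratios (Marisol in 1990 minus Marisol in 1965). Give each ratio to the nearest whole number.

Marisol in 1965: 8
Marisol in 1990: 52
Difference: +44

Marisol in 1965: 86.0 / 1084.0 × 100 = 8
Marisol in 1990: 490.7 / 948.6 × 100 = 52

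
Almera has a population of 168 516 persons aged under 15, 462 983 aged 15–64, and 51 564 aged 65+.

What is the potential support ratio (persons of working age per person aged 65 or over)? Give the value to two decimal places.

Potential support ratio = 462 983 / 51 564 = 8.98

Potential support ratio: 8.98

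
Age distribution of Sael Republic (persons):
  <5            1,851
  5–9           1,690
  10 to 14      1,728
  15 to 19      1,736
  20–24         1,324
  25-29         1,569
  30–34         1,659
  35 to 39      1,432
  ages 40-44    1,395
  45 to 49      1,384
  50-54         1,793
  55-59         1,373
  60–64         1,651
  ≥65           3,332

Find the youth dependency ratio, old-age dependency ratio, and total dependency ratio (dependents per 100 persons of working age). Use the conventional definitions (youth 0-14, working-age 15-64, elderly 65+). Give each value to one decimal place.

Youth dependency ratio: 34.4
Old-age dependency ratio: 21.8
Total dependency ratio: 56.2

0–14: 1,851 + 1,690 + 1,728 = 5,269
15–64: 1,736 + 1,324 + 1,569 + 1,659 + 1,432 + 1,395 + 1,384 + 1,793 + 1,373 + 1,651 = 15,316
65+: 3,332
Youth dependency ratio = 5,269 / 15,316 × 100 = 34.4
Old-age dependency ratio = 3,332 / 15,316 × 100 = 21.8
Total dependency ratio = (5,269 + 3,332) / 15,316 × 100 = 8,601 / 15,316 × 100 = 56.2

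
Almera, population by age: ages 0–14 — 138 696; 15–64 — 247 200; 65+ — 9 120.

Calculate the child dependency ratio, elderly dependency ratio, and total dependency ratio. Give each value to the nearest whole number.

Youth dependency ratio = 138 696 / 247 200 × 100 = 56
Old-age dependency ratio = 9 120 / 247 200 × 100 = 4
Total dependency ratio = (138 696 + 9 120) / 247 200 × 100 = 147 816 / 247 200 × 100 = 60

Youth dependency ratio: 56
Old-age dependency ratio: 4
Total dependency ratio: 60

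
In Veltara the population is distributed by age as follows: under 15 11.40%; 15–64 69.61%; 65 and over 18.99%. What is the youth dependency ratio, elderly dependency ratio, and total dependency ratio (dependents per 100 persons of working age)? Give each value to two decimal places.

Youth dependency ratio: 16.38
Old-age dependency ratio: 27.28
Total dependency ratio: 43.66

Youth dependency ratio = 11.40 / 69.61 × 100 = 16.38
Old-age dependency ratio = 18.99 / 69.61 × 100 = 27.28
Total dependency ratio = (11.40 + 18.99) / 69.61 × 100 = 30.39 / 69.61 × 100 = 43.66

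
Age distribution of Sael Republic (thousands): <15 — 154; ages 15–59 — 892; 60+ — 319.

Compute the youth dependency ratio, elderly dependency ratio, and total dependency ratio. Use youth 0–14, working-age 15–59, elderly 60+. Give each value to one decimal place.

Youth dependency ratio = 154 / 892 × 100 = 17.3
Old-age dependency ratio = 319 / 892 × 100 = 35.8
Total dependency ratio = (154 + 319) / 892 × 100 = 473 / 892 × 100 = 53.0

Youth dependency ratio: 17.3
Old-age dependency ratio: 35.8
Total dependency ratio: 53.0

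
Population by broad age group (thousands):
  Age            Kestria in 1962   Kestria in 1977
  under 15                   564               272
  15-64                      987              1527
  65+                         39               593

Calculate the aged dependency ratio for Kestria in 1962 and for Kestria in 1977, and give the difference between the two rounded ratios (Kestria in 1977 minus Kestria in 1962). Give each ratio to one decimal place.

Kestria in 1962: 39 / 987 × 100 = 4.0
Kestria in 1977: 593 / 1527 × 100 = 38.8

Kestria in 1962: 4.0
Kestria in 1977: 38.8
Difference: +34.8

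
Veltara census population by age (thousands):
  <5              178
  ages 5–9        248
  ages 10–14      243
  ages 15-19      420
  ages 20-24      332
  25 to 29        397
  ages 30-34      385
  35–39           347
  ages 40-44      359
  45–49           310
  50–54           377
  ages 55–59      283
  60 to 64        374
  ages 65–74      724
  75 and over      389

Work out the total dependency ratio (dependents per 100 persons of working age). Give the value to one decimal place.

Total dependency ratio: 49.7

0–14: 178 + 248 + 243 = 669
15–64: 420 + 332 + 397 + 385 + 347 + 359 + 310 + 377 + 283 + 374 = 3584
65+: 724 + 389 = 1113
Total dependency ratio = (669 + 1113) / 3584 × 100 = 1782 / 3584 × 100 = 49.7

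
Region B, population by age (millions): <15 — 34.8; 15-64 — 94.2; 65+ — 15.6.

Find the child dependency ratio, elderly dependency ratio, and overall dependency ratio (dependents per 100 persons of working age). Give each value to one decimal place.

Youth dependency ratio = 34.8 / 94.2 × 100 = 36.9
Old-age dependency ratio = 15.6 / 94.2 × 100 = 16.6
Total dependency ratio = (34.8 + 15.6) / 94.2 × 100 = 50.4 / 94.2 × 100 = 53.5

Youth dependency ratio: 36.9
Old-age dependency ratio: 16.6
Total dependency ratio: 53.5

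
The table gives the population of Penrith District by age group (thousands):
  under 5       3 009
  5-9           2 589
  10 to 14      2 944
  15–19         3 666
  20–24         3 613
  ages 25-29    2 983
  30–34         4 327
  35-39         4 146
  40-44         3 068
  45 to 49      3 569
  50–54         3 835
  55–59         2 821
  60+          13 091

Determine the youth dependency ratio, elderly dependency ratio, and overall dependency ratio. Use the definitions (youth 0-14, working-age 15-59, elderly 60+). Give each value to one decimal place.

0–14: 3 009 + 2 589 + 2 944 = 8 542
15–59: 3 666 + 3 613 + 2 983 + 4 327 + 4 146 + 3 068 + 3 569 + 3 835 + 2 821 = 32 028
60+: 13 091
Youth dependency ratio = 8 542 / 32 028 × 100 = 26.7
Old-age dependency ratio = 13 091 / 32 028 × 100 = 40.9
Total dependency ratio = (8 542 + 13 091) / 32 028 × 100 = 21 633 / 32 028 × 100 = 67.5

Youth dependency ratio: 26.7
Old-age dependency ratio: 40.9
Total dependency ratio: 67.5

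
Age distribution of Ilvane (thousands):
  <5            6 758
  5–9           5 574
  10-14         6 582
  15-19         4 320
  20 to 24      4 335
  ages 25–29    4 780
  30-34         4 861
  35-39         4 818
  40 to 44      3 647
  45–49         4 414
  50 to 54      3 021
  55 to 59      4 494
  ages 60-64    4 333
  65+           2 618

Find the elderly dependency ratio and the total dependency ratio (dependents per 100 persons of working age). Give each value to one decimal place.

Old-age dependency ratio: 6.1
Total dependency ratio: 50.0

0–14: 6 758 + 5 574 + 6 582 = 18 914
15–64: 4 320 + 4 335 + 4 780 + 4 861 + 4 818 + 3 647 + 4 414 + 3 021 + 4 494 + 4 333 = 43 023
65+: 2 618
Old-age dependency ratio = 2 618 / 43 023 × 100 = 6.1
Total dependency ratio = (18 914 + 2 618) / 43 023 × 100 = 21 532 / 43 023 × 100 = 50.0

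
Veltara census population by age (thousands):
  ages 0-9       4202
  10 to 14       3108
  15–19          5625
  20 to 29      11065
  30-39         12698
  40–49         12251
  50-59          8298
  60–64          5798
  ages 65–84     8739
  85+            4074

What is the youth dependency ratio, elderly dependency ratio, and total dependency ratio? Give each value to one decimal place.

0–14: 4202 + 3108 = 7310
15–64: 5625 + 11065 + 12698 + 12251 + 8298 + 5798 = 55735
65+: 8739 + 4074 = 12813
Youth dependency ratio = 7310 / 55735 × 100 = 13.1
Old-age dependency ratio = 12813 / 55735 × 100 = 23.0
Total dependency ratio = (7310 + 12813) / 55735 × 100 = 20123 / 55735 × 100 = 36.1

Youth dependency ratio: 13.1
Old-age dependency ratio: 23.0
Total dependency ratio: 36.1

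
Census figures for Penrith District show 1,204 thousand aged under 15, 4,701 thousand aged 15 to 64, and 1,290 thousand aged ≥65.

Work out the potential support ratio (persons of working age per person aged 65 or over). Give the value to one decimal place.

Potential support ratio: 3.6

Potential support ratio = 4,701 / 1,290 = 3.6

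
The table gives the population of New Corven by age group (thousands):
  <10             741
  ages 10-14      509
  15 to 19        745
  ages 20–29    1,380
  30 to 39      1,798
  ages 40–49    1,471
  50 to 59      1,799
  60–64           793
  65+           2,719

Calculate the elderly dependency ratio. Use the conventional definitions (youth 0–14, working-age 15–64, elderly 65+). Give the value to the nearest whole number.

0–14: 741 + 509 = 1,250
15–64: 745 + 1,380 + 1,798 + 1,471 + 1,799 + 793 = 7,986
65+: 2,719
Old-age dependency ratio = 2,719 / 7,986 × 100 = 34

Old-age dependency ratio: 34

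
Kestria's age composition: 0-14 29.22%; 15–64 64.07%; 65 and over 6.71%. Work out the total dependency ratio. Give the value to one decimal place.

Total dependency ratio = (29.22 + 6.71) / 64.07 × 100 = 35.93 / 64.07 × 100 = 56.1

Total dependency ratio: 56.1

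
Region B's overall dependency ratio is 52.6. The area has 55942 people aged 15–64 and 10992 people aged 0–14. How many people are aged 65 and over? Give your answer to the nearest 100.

Total dependency ratio = (youth + elderly) / working-age × 100
52.6 = (10992 + E) / 55942 × 100
⇒ 18400

Aged 65 and over: 18400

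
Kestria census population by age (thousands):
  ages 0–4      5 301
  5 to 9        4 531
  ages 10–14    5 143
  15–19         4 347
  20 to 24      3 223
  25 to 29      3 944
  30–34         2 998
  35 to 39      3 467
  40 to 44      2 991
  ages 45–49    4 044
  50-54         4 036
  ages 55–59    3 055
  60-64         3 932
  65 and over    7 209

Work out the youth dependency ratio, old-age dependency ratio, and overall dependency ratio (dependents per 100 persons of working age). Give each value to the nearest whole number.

0–14: 5 301 + 4 531 + 5 143 = 14 975
15–64: 4 347 + 3 223 + 3 944 + 2 998 + 3 467 + 2 991 + 4 044 + 4 036 + 3 055 + 3 932 = 36 037
65+: 7 209
Youth dependency ratio = 14 975 / 36 037 × 100 = 42
Old-age dependency ratio = 7 209 / 36 037 × 100 = 20
Total dependency ratio = (14 975 + 7 209) / 36 037 × 100 = 22 184 / 36 037 × 100 = 62

Youth dependency ratio: 42
Old-age dependency ratio: 20
Total dependency ratio: 62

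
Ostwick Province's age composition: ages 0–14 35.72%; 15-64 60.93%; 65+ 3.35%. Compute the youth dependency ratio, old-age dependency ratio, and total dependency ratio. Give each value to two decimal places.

Youth dependency ratio: 58.62
Old-age dependency ratio: 5.50
Total dependency ratio: 64.12

Youth dependency ratio = 35.72 / 60.93 × 100 = 58.62
Old-age dependency ratio = 3.35 / 60.93 × 100 = 5.50
Total dependency ratio = (35.72 + 3.35) / 60.93 × 100 = 39.07 / 60.93 × 100 = 64.12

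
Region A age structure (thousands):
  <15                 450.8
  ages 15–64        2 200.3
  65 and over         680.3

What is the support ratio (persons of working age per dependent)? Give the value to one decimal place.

Support ratio = 2 200.3 / (450.8 + 680.3) = 2 200.3 / 1 131.1 = 1.9

Support ratio: 1.9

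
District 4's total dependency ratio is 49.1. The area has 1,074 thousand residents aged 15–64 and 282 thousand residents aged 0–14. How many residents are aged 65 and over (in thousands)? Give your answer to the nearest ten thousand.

Total dependency ratio = (youth + elderly) / working-age × 100
49.1 = (282 + E) / 1,074 × 100
⇒ 250

Aged 65 and over: 250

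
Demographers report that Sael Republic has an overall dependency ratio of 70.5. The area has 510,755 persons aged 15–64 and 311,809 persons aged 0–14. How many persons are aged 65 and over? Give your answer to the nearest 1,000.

Total dependency ratio = (youth + elderly) / working-age × 100
70.5 = (311,809 + E) / 510,755 × 100
⇒ 48,000

Aged 65 and over: 48,000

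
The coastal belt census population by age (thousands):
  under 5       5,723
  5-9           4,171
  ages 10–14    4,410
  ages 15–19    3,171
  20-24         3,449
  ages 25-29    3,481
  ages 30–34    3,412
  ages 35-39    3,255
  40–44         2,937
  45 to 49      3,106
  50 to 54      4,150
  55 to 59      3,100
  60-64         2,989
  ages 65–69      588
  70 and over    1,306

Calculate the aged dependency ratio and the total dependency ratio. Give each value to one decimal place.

Old-age dependency ratio: 5.7
Total dependency ratio: 49.0

0–14: 5,723 + 4,171 + 4,410 = 14,304
15–64: 3,171 + 3,449 + 3,481 + 3,412 + 3,255 + 2,937 + 3,106 + 4,150 + 3,100 + 2,989 = 33,050
65+: 588 + 1,306 = 1,894
Old-age dependency ratio = 1,894 / 33,050 × 100 = 5.7
Total dependency ratio = (14,304 + 1,894) / 33,050 × 100 = 16,198 / 33,050 × 100 = 49.0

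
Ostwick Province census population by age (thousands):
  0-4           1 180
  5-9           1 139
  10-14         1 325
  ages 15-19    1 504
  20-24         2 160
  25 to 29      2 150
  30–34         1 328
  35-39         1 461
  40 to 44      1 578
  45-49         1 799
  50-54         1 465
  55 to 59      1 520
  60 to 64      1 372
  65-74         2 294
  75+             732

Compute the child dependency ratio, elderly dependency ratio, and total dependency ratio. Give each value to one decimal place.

0–14: 1 180 + 1 139 + 1 325 = 3 644
15–64: 1 504 + 2 160 + 2 150 + 1 328 + 1 461 + 1 578 + 1 799 + 1 465 + 1 520 + 1 372 = 16 337
65+: 2 294 + 732 = 3 026
Youth dependency ratio = 3 644 / 16 337 × 100 = 22.3
Old-age dependency ratio = 3 026 / 16 337 × 100 = 18.5
Total dependency ratio = (3 644 + 3 026) / 16 337 × 100 = 6 670 / 16 337 × 100 = 40.8

Youth dependency ratio: 22.3
Old-age dependency ratio: 18.5
Total dependency ratio: 40.8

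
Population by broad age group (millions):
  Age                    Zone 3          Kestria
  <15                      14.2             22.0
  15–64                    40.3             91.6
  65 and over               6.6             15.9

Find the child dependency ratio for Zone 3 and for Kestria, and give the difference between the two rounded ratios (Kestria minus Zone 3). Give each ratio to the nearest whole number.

Zone 3: 35
Kestria: 24
Difference: -11

Zone 3: 14.2 / 40.3 × 100 = 35
Kestria: 22.0 / 91.6 × 100 = 24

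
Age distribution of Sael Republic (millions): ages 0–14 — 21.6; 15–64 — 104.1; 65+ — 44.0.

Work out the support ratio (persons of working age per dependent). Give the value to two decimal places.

Support ratio = 104.1 / (21.6 + 44.0) = 104.1 / 65.6 = 1.59

Support ratio: 1.59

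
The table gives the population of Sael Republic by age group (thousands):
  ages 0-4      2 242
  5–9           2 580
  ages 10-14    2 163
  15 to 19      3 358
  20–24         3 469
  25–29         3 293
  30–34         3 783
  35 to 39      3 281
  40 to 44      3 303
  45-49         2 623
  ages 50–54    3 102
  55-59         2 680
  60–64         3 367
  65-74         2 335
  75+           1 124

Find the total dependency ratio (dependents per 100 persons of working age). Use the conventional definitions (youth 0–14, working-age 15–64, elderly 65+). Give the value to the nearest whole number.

Total dependency ratio: 32

0–14: 2 242 + 2 580 + 2 163 = 6 985
15–64: 3 358 + 3 469 + 3 293 + 3 783 + 3 281 + 3 303 + 2 623 + 3 102 + 2 680 + 3 367 = 32 259
65+: 2 335 + 1 124 = 3 459
Total dependency ratio = (6 985 + 3 459) / 32 259 × 100 = 10 444 / 32 259 × 100 = 32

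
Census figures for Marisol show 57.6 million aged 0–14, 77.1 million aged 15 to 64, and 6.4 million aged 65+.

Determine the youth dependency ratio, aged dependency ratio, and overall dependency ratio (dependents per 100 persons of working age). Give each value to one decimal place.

Youth dependency ratio: 74.7
Old-age dependency ratio: 8.3
Total dependency ratio: 83.0

Youth dependency ratio = 57.6 / 77.1 × 100 = 74.7
Old-age dependency ratio = 6.4 / 77.1 × 100 = 8.3
Total dependency ratio = (57.6 + 6.4) / 77.1 × 100 = 64.0 / 77.1 × 100 = 83.0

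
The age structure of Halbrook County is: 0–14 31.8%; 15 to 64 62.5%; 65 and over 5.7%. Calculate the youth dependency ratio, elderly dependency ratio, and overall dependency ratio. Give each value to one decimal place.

Youth dependency ratio: 50.9
Old-age dependency ratio: 9.1
Total dependency ratio: 60.0

Youth dependency ratio = 31.8 / 62.5 × 100 = 50.9
Old-age dependency ratio = 5.7 / 62.5 × 100 = 9.1
Total dependency ratio = (31.8 + 5.7) / 62.5 × 100 = 37.5 / 62.5 × 100 = 60.0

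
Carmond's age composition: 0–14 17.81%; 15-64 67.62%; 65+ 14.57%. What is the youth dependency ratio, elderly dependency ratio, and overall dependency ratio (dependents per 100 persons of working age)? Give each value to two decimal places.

Youth dependency ratio: 26.34
Old-age dependency ratio: 21.55
Total dependency ratio: 47.89

Youth dependency ratio = 17.81 / 67.62 × 100 = 26.34
Old-age dependency ratio = 14.57 / 67.62 × 100 = 21.55
Total dependency ratio = (17.81 + 14.57) / 67.62 × 100 = 32.38 / 67.62 × 100 = 47.89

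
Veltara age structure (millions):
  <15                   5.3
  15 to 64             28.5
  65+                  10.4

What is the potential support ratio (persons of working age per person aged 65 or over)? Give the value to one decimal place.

Potential support ratio: 2.7

Potential support ratio = 28.5 / 10.4 = 2.7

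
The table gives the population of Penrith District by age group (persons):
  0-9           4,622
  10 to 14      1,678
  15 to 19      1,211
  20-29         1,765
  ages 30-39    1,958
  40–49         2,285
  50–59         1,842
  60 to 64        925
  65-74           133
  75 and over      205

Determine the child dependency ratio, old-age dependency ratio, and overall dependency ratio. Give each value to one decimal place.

Youth dependency ratio: 63.1
Old-age dependency ratio: 3.4
Total dependency ratio: 66.5

0–14: 4,622 + 1,678 = 6,300
15–64: 1,211 + 1,765 + 1,958 + 2,285 + 1,842 + 925 = 9,986
65+: 133 + 205 = 338
Youth dependency ratio = 6,300 / 9,986 × 100 = 63.1
Old-age dependency ratio = 338 / 9,986 × 100 = 3.4
Total dependency ratio = (6,300 + 338) / 9,986 × 100 = 6,638 / 9,986 × 100 = 66.5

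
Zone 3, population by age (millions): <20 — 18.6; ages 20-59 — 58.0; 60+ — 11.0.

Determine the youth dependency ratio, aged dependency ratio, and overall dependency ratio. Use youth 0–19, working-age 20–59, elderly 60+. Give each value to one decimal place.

Youth dependency ratio: 32.1
Old-age dependency ratio: 19.0
Total dependency ratio: 51.0

Youth dependency ratio = 18.6 / 58.0 × 100 = 32.1
Old-age dependency ratio = 11.0 / 58.0 × 100 = 19.0
Total dependency ratio = (18.6 + 11.0) / 58.0 × 100 = 29.6 / 58.0 × 100 = 51.0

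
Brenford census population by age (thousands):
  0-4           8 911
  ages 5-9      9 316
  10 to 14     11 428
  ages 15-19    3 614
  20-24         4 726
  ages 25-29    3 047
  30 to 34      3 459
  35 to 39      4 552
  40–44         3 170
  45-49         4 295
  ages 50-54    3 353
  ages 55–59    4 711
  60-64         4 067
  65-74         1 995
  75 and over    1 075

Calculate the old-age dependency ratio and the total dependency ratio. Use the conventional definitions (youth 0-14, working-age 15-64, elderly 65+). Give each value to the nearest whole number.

0–14: 8 911 + 9 316 + 11 428 = 29 655
15–64: 3 614 + 4 726 + 3 047 + 3 459 + 4 552 + 3 170 + 4 295 + 3 353 + 4 711 + 4 067 = 38 994
65+: 1 995 + 1 075 = 3 070
Old-age dependency ratio = 3 070 / 38 994 × 100 = 8
Total dependency ratio = (29 655 + 3 070) / 38 994 × 100 = 32 725 / 38 994 × 100 = 84

Old-age dependency ratio: 8
Total dependency ratio: 84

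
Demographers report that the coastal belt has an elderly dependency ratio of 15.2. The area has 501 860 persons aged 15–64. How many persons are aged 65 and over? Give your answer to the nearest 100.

Old-age dependency ratio = elderly / working-age × 100
15.2 = E / 501 860 × 100
⇒ 76 300

Aged 65 and over: 76 300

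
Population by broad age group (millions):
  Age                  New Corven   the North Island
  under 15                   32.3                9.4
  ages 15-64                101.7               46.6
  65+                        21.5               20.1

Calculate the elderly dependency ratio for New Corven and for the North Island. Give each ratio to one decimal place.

New Corven: 21.5 / 101.7 × 100 = 21.1
the North Island: 20.1 / 46.6 × 100 = 43.1

New Corven: 21.1
the North Island: 43.1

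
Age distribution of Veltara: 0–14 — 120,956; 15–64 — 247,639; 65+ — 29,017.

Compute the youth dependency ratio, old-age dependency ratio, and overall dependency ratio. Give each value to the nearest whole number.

Youth dependency ratio = 120,956 / 247,639 × 100 = 49
Old-age dependency ratio = 29,017 / 247,639 × 100 = 12
Total dependency ratio = (120,956 + 29,017) / 247,639 × 100 = 149,973 / 247,639 × 100 = 61

Youth dependency ratio: 49
Old-age dependency ratio: 12
Total dependency ratio: 61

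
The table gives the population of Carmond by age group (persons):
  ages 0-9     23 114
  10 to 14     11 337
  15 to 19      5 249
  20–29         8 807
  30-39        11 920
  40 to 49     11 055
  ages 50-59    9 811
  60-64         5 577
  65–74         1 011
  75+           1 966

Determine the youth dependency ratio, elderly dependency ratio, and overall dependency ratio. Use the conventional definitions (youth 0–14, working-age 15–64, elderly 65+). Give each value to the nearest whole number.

0–14: 23 114 + 11 337 = 34 451
15–64: 5 249 + 8 807 + 11 920 + 11 055 + 9 811 + 5 577 = 52 419
65+: 1 011 + 1 966 = 2 977
Youth dependency ratio = 34 451 / 52 419 × 100 = 66
Old-age dependency ratio = 2 977 / 52 419 × 100 = 6
Total dependency ratio = (34 451 + 2 977) / 52 419 × 100 = 37 428 / 52 419 × 100 = 71

Youth dependency ratio: 66
Old-age dependency ratio: 6
Total dependency ratio: 71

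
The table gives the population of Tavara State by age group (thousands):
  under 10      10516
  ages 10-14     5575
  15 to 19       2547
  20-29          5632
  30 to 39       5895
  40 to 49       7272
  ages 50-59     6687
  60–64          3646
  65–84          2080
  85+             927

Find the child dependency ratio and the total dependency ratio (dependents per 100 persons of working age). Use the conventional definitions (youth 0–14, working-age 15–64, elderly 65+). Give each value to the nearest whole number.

Youth dependency ratio: 51
Total dependency ratio: 60

0–14: 10516 + 5575 = 16091
15–64: 2547 + 5632 + 5895 + 7272 + 6687 + 3646 = 31679
65+: 2080 + 927 = 3007
Youth dependency ratio = 16091 / 31679 × 100 = 51
Total dependency ratio = (16091 + 3007) / 31679 × 100 = 19098 / 31679 × 100 = 60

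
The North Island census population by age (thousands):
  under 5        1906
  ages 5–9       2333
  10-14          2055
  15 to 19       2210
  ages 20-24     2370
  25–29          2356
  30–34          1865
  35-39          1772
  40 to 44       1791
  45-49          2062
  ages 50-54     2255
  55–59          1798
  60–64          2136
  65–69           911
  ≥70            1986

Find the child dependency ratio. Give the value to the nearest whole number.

0–14: 1906 + 2333 + 2055 = 6294
15–64: 2210 + 2370 + 2356 + 1865 + 1772 + 1791 + 2062 + 2255 + 1798 + 2136 = 20615
65+: 911 + 1986 = 2897
Youth dependency ratio = 6294 / 20615 × 100 = 31

Youth dependency ratio: 31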